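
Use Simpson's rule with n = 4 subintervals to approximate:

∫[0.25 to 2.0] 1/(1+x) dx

f(x) = 1/(1+x)
a = 0.25, b = 2.0, n = 4
h = (b - a)/n = 0.437500

Simpson's rule: (h/3)[f(x₀) + 4f(x₁) + 2f(x₂) + ... + f(xₙ)]

x_0 = 0.2500, f(x_0) = 0.800000, coefficient = 1
x_1 = 0.6875, f(x_1) = 0.592593, coefficient = 4
x_2 = 1.1250, f(x_2) = 0.470588, coefficient = 2
x_3 = 1.5625, f(x_3) = 0.390244, coefficient = 4
x_4 = 2.0000, f(x_4) = 0.333333, coefficient = 1

I ≈ (0.437500/3) × 6.005856 = 0.875854
Exact value: 0.875469
Error: 0.000385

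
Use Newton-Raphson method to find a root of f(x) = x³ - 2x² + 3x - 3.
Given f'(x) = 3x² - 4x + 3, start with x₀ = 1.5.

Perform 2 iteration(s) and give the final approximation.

f(x) = x³ - 2x² + 3x - 3
f'(x) = 3x² - 4x + 3
x₀ = 1.5

Newton-Raphson formula: x_{n+1} = x_n - f(x_n)/f'(x_n)

Iteration 1:
  f(1.500000) = 0.375000
  f'(1.500000) = 3.750000
  x_1 = 1.500000 - 0.375000/3.750000 = 1.400000
Iteration 2:
  f(1.400000) = 0.024000
  f'(1.400000) = 3.280000
  x_2 = 1.400000 - 0.024000/3.280000 = 1.392683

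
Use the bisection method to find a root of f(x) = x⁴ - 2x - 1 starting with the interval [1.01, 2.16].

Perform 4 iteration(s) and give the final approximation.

f(x) = x⁴ - 2x - 1
Initial interval: [1.01, 2.16]

Iteration 1:
  c_1 = (1.010000 + 2.160000)/2 = 1.585000
  f(c_1) = f(1.585000) = 2.141274
  f(a) × f(c) < 0, new interval: [1.010000, 1.585000]
Iteration 2:
  c_2 = (1.010000 + 1.585000)/2 = 1.297500
  f(c_2) = f(1.297500) = -0.760807
  f(a) × f(c) ≥ 0, new interval: [1.297500, 1.585000]
Iteration 3:
  c_3 = (1.297500 + 1.585000)/2 = 1.441250
  f(c_3) = f(1.441250) = 0.432266
  f(a) × f(c) < 0, new interval: [1.297500, 1.441250]
Iteration 4:
  c_4 = (1.297500 + 1.441250)/2 = 1.369375
  f(c_4) = f(1.369375) = -0.222420
  f(a) × f(c) ≥ 0, new interval: [1.369375, 1.441250]

After 4 iteration(s), the approximation is c_4 = 1.369375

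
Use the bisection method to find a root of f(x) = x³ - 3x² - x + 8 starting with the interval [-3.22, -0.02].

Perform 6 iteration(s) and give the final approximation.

f(x) = x³ - 3x² - x + 8
Initial interval: [-3.22, -0.02]

Iteration 1:
  c_1 = (-3.220000 + (-0.020000))/2 = -1.620000
  f(c_1) = f(-1.620000) = -2.504728
  f(a) × f(c) ≥ 0, new interval: [-1.620000, -0.020000]
Iteration 2:
  c_2 = (-1.620000 + (-0.020000))/2 = -0.820000
  f(c_2) = f(-0.820000) = 6.251432
  f(a) × f(c) < 0, new interval: [-1.620000, -0.820000]
Iteration 3:
  c_3 = (-1.620000 + (-0.820000))/2 = -1.220000
  f(c_3) = f(-1.220000) = 2.938952
  f(a) × f(c) < 0, new interval: [-1.620000, -1.220000]
Iteration 4:
  c_4 = (-1.620000 + (-1.220000))/2 = -1.420000
  f(c_4) = f(-1.420000) = 0.507512
  f(a) × f(c) < 0, new interval: [-1.620000, -1.420000]
Iteration 5:
  c_5 = (-1.620000 + (-1.420000))/2 = -1.520000
  f(c_5) = f(-1.520000) = -0.923008
  f(a) × f(c) ≥ 0, new interval: [-1.520000, -1.420000]
Iteration 6:
  c_6 = (-1.520000 + (-1.420000))/2 = -1.470000
  f(c_6) = f(-1.470000) = -0.189223
  f(a) × f(c) ≥ 0, new interval: [-1.470000, -1.420000]

After 6 iteration(s), the approximation is c_6 = -1.470000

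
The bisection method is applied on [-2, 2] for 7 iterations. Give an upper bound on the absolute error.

Bisection error bound: |error| ≤ (b-a)/2^n
|error| ≤ (2 - (-2))/2^7 = 4/2^7
|error| ≤ 0.0312500000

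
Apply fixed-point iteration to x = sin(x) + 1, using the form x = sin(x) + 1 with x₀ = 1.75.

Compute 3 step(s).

Equation: x = sin(x) + 1
Fixed-point form: x = sin(x) + 1
x₀ = 1.75

x_1 = g(1.750000) = 1.983986
x_2 = g(1.983986) = 1.915845
x_3 = g(1.915845) = 1.941059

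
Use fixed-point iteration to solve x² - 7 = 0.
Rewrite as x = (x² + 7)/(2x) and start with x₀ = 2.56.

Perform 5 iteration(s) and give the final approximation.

Equation: x² - 7 = 0
Fixed-point form: x = (x² + 7)/(2x)
x₀ = 2.56

x_1 = g(2.560000) = 2.647187
x_2 = g(2.647187) = 2.645752
x_3 = g(2.645752) = 2.645751
x_4 = g(2.645751) = 2.645751
x_5 = g(2.645751) = 2.645751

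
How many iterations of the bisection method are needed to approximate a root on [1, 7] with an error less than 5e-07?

We need (b-a)/2^n ≤ 5e-07
(7 - 1)/2^n ≤ 5e-07
6/2^n ≤ 5e-07
2^n ≥ 12000000
n ≥ log₂(12000000) = 23.52
n ≥ 24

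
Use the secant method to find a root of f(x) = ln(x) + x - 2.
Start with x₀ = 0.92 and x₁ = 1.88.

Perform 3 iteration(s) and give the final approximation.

f(x) = ln(x) + x - 2
x₀ = 0.92, x₁ = 1.88

Secant formula: x_{n+1} = x_n - f(x_n)(x_n - x_{n-1})/(f(x_n) - f(x_{n-1}))

Iteration 1:
  f(0.920000) = -1.163382
  f(1.880000) = 0.511272
  x_2 = 1.880000 - 0.511272×(1.880000 - 0.920000)/(0.511272 - (-1.163382))
       = 1.586912
Iteration 2:
  f(1.880000) = 0.511272
  f(1.586912) = 0.048702
  x_3 = 1.586912 - 0.048702×(1.586912 - 1.880000)/(0.048702 - 0.511272)
       = 1.556054
Iteration 3:
  f(1.586912) = 0.048702
  f(1.556054) = -0.001793
  x_4 = 1.556054 - (-0.001793)×(1.556054 - 1.586912)/(-0.001793 - 0.048702)
       = 1.557150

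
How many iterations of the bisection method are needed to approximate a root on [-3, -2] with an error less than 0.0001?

We need (b-a)/2^n ≤ 0.0001
(-2 - (-3))/2^n ≤ 0.0001
1/2^n ≤ 0.0001
2^n ≥ 10000
n ≥ log₂(10000) = 13.29
n ≥ 14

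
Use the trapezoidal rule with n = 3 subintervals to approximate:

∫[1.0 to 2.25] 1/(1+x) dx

f(x) = 1/(1+x)
a = 1.0, b = 2.25, n = 3
h = (b - a)/n = 0.416667

Trapezoidal rule: (h/2)[f(x₀) + 2f(x₁) + 2f(x₂) + ... + f(xₙ)]

x_0 = 1.0000, f(x_0) = 0.500000, coefficient = 1
x_1 = 1.4167, f(x_1) = 0.413793, coefficient = 2
x_2 = 1.8333, f(x_2) = 0.352941, coefficient = 2
x_3 = 2.2500, f(x_3) = 0.307692, coefficient = 1

I ≈ (0.416667/2) × 2.341161 = 0.487742
Exact value: 0.485508
Error: 0.002234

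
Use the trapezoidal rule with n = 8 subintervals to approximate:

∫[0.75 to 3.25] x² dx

f(x) = x²
a = 0.75, b = 3.25, n = 8
h = (b - a)/n = 0.312500

Trapezoidal rule: (h/2)[f(x₀) + 2f(x₁) + 2f(x₂) + ... + f(xₙ)]

x_0 = 0.7500, f(x_0) = 0.562500, coefficient = 1
x_1 = 1.0625, f(x_1) = 1.128906, coefficient = 2
x_2 = 1.3750, f(x_2) = 1.890625, coefficient = 2
x_3 = 1.6875, f(x_3) = 2.847656, coefficient = 2
x_4 = 2.0000, f(x_4) = 4.000000, coefficient = 2
x_5 = 2.3125, f(x_5) = 5.347656, coefficient = 2
x_6 = 2.6250, f(x_6) = 6.890625, coefficient = 2
x_7 = 2.9375, f(x_7) = 8.628906, coefficient = 2
x_8 = 3.2500, f(x_8) = 10.562500, coefficient = 1

I ≈ (0.312500/2) × 72.593750 = 11.342773
Exact value: 11.302083
Error: 0.040690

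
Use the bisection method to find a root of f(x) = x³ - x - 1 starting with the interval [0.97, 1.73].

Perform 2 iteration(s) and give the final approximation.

f(x) = x³ - x - 1
Initial interval: [0.97, 1.73]

Iteration 1:
  c_1 = (0.970000 + 1.730000)/2 = 1.350000
  f(c_1) = f(1.350000) = 0.110375
  f(a) × f(c) < 0, new interval: [0.970000, 1.350000]
Iteration 2:
  c_2 = (0.970000 + 1.350000)/2 = 1.160000
  f(c_2) = f(1.160000) = -0.599104
  f(a) × f(c) ≥ 0, new interval: [1.160000, 1.350000]

After 2 iteration(s), the approximation is c_2 = 1.160000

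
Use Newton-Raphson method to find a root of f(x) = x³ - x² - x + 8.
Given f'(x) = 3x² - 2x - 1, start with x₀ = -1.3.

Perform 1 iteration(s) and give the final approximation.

f(x) = x³ - x² - x + 8
f'(x) = 3x² - 2x - 1
x₀ = -1.3

Newton-Raphson formula: x_{n+1} = x_n - f(x_n)/f'(x_n)

Iteration 1:
  f(-1.300000) = 5.413000
  f'(-1.300000) = 6.670000
  x_1 = -1.300000 - 5.413000/6.670000 = -2.111544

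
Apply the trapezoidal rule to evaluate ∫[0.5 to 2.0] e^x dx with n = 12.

f(x) = e^x
a = 0.5, b = 2.0, n = 12
h = (b - a)/n = 0.125000

Trapezoidal rule: (h/2)[f(x₀) + 2f(x₁) + 2f(x₂) + ... + f(xₙ)]

x_0 = 0.5000, f(x_0) = 1.648721, coefficient = 1
x_1 = 0.6250, f(x_1) = 1.868246, coefficient = 2
x_2 = 0.7500, f(x_2) = 2.117000, coefficient = 2
x_3 = 0.8750, f(x_3) = 2.398875, coefficient = 2
x_4 = 1.0000, f(x_4) = 2.718282, coefficient = 2
x_5 = 1.1250, f(x_5) = 3.080217, coefficient = 2
x_6 = 1.2500, f(x_6) = 3.490343, coefficient = 2
x_7 = 1.3750, f(x_7) = 3.955077, coefficient = 2
x_8 = 1.5000, f(x_8) = 4.481689, coefficient = 2
x_9 = 1.6250, f(x_9) = 5.078419, coefficient = 2
x_10 = 1.7500, f(x_10) = 5.754603, coefficient = 2
x_11 = 1.8750, f(x_11) = 6.520819, coefficient = 2
x_12 = 2.0000, f(x_12) = 7.389056, coefficient = 1

I ≈ (0.125000/2) × 91.964916 = 5.747807
Exact value: 5.740335
Error: 0.007472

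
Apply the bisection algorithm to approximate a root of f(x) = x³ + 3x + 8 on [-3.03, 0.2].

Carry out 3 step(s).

f(x) = x³ + 3x + 8
Initial interval: [-3.03, 0.2]

Iteration 1:
  c_1 = (-3.030000 + 0.200000)/2 = -1.415000
  f(c_1) = f(-1.415000) = 0.921852
  f(a) × f(c) < 0, new interval: [-3.030000, -1.415000]
Iteration 2:
  c_2 = (-3.030000 + (-1.415000))/2 = -2.222500
  f(c_2) = f(-2.222500) = -9.645553
  f(a) × f(c) ≥ 0, new interval: [-2.222500, -1.415000]
Iteration 3:
  c_3 = (-2.222500 + (-1.415000))/2 = -1.818750
  f(c_3) = f(-1.818750) = -3.472405
  f(a) × f(c) ≥ 0, new interval: [-1.818750, -1.415000]

After 3 iteration(s), the approximation is c_3 = -1.818750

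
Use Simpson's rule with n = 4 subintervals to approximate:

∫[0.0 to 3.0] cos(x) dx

f(x) = cos(x)
a = 0.0, b = 3.0, n = 4
h = (b - a)/n = 0.750000

Simpson's rule: (h/3)[f(x₀) + 4f(x₁) + 2f(x₂) + ... + f(xₙ)]

x_0 = 0.0000, f(x_0) = 1.000000, coefficient = 1
x_1 = 0.7500, f(x_1) = 0.731689, coefficient = 4
x_2 = 1.5000, f(x_2) = 0.070737, coefficient = 2
x_3 = 2.2500, f(x_3) = -0.628174, coefficient = 4
x_4 = 3.0000, f(x_4) = -0.989992, coefficient = 1

I ≈ (0.750000/3) × 0.565543 = 0.141386
Exact value: 0.141120
Error: 0.000266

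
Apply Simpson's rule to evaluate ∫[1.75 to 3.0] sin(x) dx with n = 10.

f(x) = sin(x)
a = 1.75, b = 3.0, n = 10
h = (b - a)/n = 0.125000

Simpson's rule: (h/3)[f(x₀) + 4f(x₁) + 2f(x₂) + ... + f(xₙ)]

x_0 = 1.7500, f(x_0) = 0.983986, coefficient = 1
x_1 = 1.8750, f(x_1) = 0.954086, coefficient = 4
x_2 = 2.0000, f(x_2) = 0.909297, coefficient = 2
x_3 = 2.1250, f(x_3) = 0.850320, coefficient = 4
x_4 = 2.2500, f(x_4) = 0.778073, coefficient = 2
x_5 = 2.3750, f(x_5) = 0.693685, coefficient = 4
x_6 = 2.5000, f(x_6) = 0.598472, coefficient = 2
x_7 = 2.6250, f(x_7) = 0.493920, coefficient = 4
x_8 = 2.7500, f(x_8) = 0.381661, coefficient = 2
x_9 = 2.8750, f(x_9) = 0.263446, coefficient = 4
x_10 = 3.0000, f(x_10) = 0.141120, coefficient = 1

I ≈ (0.125000/3) × 19.481941 = 0.811748
Exact value: 0.811746
Error: 0.000001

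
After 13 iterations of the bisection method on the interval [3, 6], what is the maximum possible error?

Bisection error bound: |error| ≤ (b-a)/2^n
|error| ≤ (6 - 3)/2^13 = 3/2^13
|error| ≤ 0.0003662109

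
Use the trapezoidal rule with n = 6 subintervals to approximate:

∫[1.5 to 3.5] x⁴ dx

f(x) = x⁴
a = 1.5, b = 3.5, n = 6
h = (b - a)/n = 0.333333

Trapezoidal rule: (h/2)[f(x₀) + 2f(x₁) + 2f(x₂) + ... + f(xₙ)]

x_0 = 1.5000, f(x_0) = 5.062500, coefficient = 1
x_1 = 1.8333, f(x_1) = 11.297068, coefficient = 2
x_2 = 2.1667, f(x_2) = 22.037809, coefficient = 2
x_3 = 2.5000, f(x_3) = 39.062500, coefficient = 2
x_4 = 2.8333, f(x_4) = 64.445216, coefficient = 2
x_5 = 3.1667, f(x_5) = 100.556327, coefficient = 2
x_6 = 3.5000, f(x_6) = 150.062500, coefficient = 1

I ≈ (0.333333/2) × 629.922840 = 104.987140
Exact value: 103.525000
Error: 1.462140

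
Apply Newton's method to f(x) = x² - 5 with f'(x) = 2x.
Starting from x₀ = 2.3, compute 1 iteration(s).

f(x) = x² - 5
f'(x) = 2x
x₀ = 2.3

Newton-Raphson formula: x_{n+1} = x_n - f(x_n)/f'(x_n)

Iteration 1:
  f(2.300000) = 0.290000
  f'(2.300000) = 4.600000
  x_1 = 2.300000 - 0.290000/4.600000 = 2.236957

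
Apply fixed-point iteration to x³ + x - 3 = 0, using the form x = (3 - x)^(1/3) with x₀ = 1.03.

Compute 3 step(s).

Equation: x³ + x - 3 = 0
Fixed-point form: x = (3 - x)^(1/3)
x₀ = 1.03

x_1 = g(1.030000) = 1.253590
x_2 = g(1.253590) = 1.204247
x_3 = g(1.204247) = 1.215483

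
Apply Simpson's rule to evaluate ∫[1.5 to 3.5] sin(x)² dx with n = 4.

f(x) = sin(x)²
a = 1.5, b = 3.5, n = 4
h = (b - a)/n = 0.500000

Simpson's rule: (h/3)[f(x₀) + 4f(x₁) + 2f(x₂) + ... + f(xₙ)]

x_0 = 1.5000, f(x_0) = 0.994996, coefficient = 1
x_1 = 2.0000, f(x_1) = 0.826822, coefficient = 4
x_2 = 2.5000, f(x_2) = 0.358169, coefficient = 2
x_3 = 3.0000, f(x_3) = 0.019915, coefficient = 4
x_4 = 3.5000, f(x_4) = 0.123049, coefficient = 1

I ≈ (0.500000/3) × 5.221330 = 0.870222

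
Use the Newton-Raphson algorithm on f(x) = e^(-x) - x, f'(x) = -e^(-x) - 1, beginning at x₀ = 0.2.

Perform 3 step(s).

f(x) = e^(-x) - x
f'(x) = -e^(-x) - 1
x₀ = 0.2

Newton-Raphson formula: x_{n+1} = x_n - f(x_n)/f'(x_n)

Iteration 1:
  f(0.200000) = 0.618731
  f'(0.200000) = -1.818731
  x_1 = 0.200000 - 0.618731/(-1.818731) = 0.540199
Iteration 2:
  f(0.540199) = 0.042433
  f'(0.540199) = -1.582632
  x_2 = 0.540199 - 0.042433/(-1.582632) = 0.567011
Iteration 3:
  f(0.567011) = 0.000208
  f'(0.567011) = -1.567218
  x_3 = 0.567011 - 0.000208/(-1.567218) = 0.567143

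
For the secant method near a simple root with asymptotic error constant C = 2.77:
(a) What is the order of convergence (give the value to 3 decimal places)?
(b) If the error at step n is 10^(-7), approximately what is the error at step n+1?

(a) Secant method has superlinear convergence with order φ = (1+√5)/2 ≈ 1.618.
    This means |e_{n+1}| ≈ C|e_n|^1.618.

(b) With |e_n| = 10^(-7) and C = 2.77:
    |e_{n+1}| ≈ 2.77 × (10^(-7))^1.618 = 2.77 × 10^(-11.33)

(a) ≈ 1.618 (golden ratio); (b) |e_{n+1}| ≈ 1.307e-11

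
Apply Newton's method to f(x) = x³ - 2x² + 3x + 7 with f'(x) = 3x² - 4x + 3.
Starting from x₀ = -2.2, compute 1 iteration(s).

f(x) = x³ - 2x² + 3x + 7
f'(x) = 3x² - 4x + 3
x₀ = -2.2

Newton-Raphson formula: x_{n+1} = x_n - f(x_n)/f'(x_n)

Iteration 1:
  f(-2.200000) = -19.928000
  f'(-2.200000) = 26.320000
  x_1 = -2.200000 - (-19.928000)/26.320000 = -1.442857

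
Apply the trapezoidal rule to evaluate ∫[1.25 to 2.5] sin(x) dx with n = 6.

f(x) = sin(x)
a = 1.25, b = 2.5, n = 6
h = (b - a)/n = 0.208333

Trapezoidal rule: (h/2)[f(x₀) + 2f(x₁) + 2f(x₂) + ... + f(xₙ)]

x_0 = 1.2500, f(x_0) = 0.948985, coefficient = 1
x_1 = 1.4583, f(x_1) = 0.993683, coefficient = 2
x_2 = 1.6667, f(x_2) = 0.995408, coefficient = 2
x_3 = 1.8750, f(x_3) = 0.954086, coefficient = 2
x_4 = 2.0833, f(x_4) = 0.871503, coefficient = 2
x_5 = 2.2917, f(x_5) = 0.751232, coefficient = 2
x_6 = 2.5000, f(x_6) = 0.598472, coefficient = 1

I ≈ (0.208333/2) × 10.679279 = 1.112425
Exact value: 1.116466
Error: 0.004041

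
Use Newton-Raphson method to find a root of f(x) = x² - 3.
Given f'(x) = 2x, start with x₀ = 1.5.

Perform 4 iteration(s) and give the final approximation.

f(x) = x² - 3
f'(x) = 2x
x₀ = 1.5

Newton-Raphson formula: x_{n+1} = x_n - f(x_n)/f'(x_n)

Iteration 1:
  f(1.500000) = -0.750000
  f'(1.500000) = 3.000000
  x_1 = 1.500000 - (-0.750000)/3.000000 = 1.750000
Iteration 2:
  f(1.750000) = 0.062500
  f'(1.750000) = 3.500000
  x_2 = 1.750000 - 0.062500/3.500000 = 1.732143
Iteration 3:
  f(1.732143) = 0.000319
  f'(1.732143) = 3.464286
  x_3 = 1.732143 - 0.000319/3.464286 = 1.732051
Iteration 4:
  f(1.732051) = 0.000000
  f'(1.732051) = 3.464102
  x_4 = 1.732051 - 0.000000/3.464102 = 1.732051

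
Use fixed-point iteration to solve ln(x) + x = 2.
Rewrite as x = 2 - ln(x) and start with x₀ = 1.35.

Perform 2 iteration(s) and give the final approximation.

Equation: ln(x) + x = 2
Fixed-point form: x = 2 - ln(x)
x₀ = 1.35

x_1 = g(1.350000) = 1.699895
x_2 = g(1.699895) = 1.469433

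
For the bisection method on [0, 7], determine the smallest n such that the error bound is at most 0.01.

We need (b-a)/2^n ≤ 0.01
(7 - 0)/2^n ≤ 0.01
7/2^n ≤ 0.01
2^n ≥ 700
n ≥ log₂(700) = 9.45
n ≥ 10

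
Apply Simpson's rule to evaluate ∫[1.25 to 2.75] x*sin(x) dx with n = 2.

f(x) = x*sin(x)
a = 1.25, b = 2.75, n = 2
h = (b - a)/n = 0.750000

Simpson's rule: (h/3)[f(x₀) + 4f(x₁) + 2f(x₂) + ... + f(xₙ)]

x_0 = 1.2500, f(x_0) = 1.186231, coefficient = 1
x_1 = 2.0000, f(x_1) = 1.818595, coefficient = 4
x_2 = 2.7500, f(x_2) = 1.049568, coefficient = 1

I ≈ (0.750000/3) × 9.510178 = 2.377544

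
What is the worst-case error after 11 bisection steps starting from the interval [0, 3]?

Bisection error bound: |error| ≤ (b-a)/2^n
|error| ≤ (3 - 0)/2^11 = 3/2^11
|error| ≤ 0.0014648438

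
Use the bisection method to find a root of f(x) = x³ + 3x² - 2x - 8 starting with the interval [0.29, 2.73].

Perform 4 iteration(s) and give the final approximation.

f(x) = x³ + 3x² - 2x - 8
Initial interval: [0.29, 2.73]

Iteration 1:
  c_1 = (0.290000 + 2.730000)/2 = 1.510000
  f(c_1) = f(1.510000) = -0.736749
  f(a) × f(c) ≥ 0, new interval: [1.510000, 2.730000]
Iteration 2:
  c_2 = (1.510000 + 2.730000)/2 = 2.120000
  f(c_2) = f(2.120000) = 10.771328
  f(a) × f(c) < 0, new interval: [1.510000, 2.120000]
Iteration 3:
  c_3 = (1.510000 + 2.120000)/2 = 1.815000
  f(c_3) = f(1.815000) = 4.231693
  f(a) × f(c) < 0, new interval: [1.510000, 1.815000]
Iteration 4:
  c_4 = (1.510000 + 1.815000)/2 = 1.662500
  f(c_4) = f(1.662500) = 1.561713
  f(a) × f(c) < 0, new interval: [1.510000, 1.662500]

After 4 iteration(s), the approximation is c_4 = 1.662500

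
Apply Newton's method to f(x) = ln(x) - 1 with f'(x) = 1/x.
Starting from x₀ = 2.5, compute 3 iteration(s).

f(x) = ln(x) - 1
f'(x) = 1/x
x₀ = 2.5

Newton-Raphson formula: x_{n+1} = x_n - f(x_n)/f'(x_n)

Iteration 1:
  f(2.500000) = -0.083709
  f'(2.500000) = 0.400000
  x_1 = 2.500000 - (-0.083709)/0.400000 = 2.709273
Iteration 2:
  f(2.709273) = -0.003320
  f'(2.709273) = 0.369103
  x_2 = 2.709273 - (-0.003320)/0.369103 = 2.718267
Iteration 3:
  f(2.718267) = -0.000005
  f'(2.718267) = 0.367881
  x_3 = 2.718267 - (-0.000005)/0.367881 = 2.718282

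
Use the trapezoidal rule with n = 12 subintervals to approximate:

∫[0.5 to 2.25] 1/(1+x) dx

f(x) = 1/(1+x)
a = 0.5, b = 2.25, n = 12
h = (b - a)/n = 0.145833

Trapezoidal rule: (h/2)[f(x₀) + 2f(x₁) + 2f(x₂) + ... + f(xₙ)]

x_0 = 0.5000, f(x_0) = 0.666667, coefficient = 1
x_1 = 0.6458, f(x_1) = 0.607595, coefficient = 2
x_2 = 0.7917, f(x_2) = 0.558140, coefficient = 2
x_3 = 0.9375, f(x_3) = 0.516129, coefficient = 2
x_4 = 1.0833, f(x_4) = 0.480000, coefficient = 2
x_5 = 1.2292, f(x_5) = 0.448598, coefficient = 2
x_6 = 1.3750, f(x_6) = 0.421053, coefficient = 2
x_7 = 1.5208, f(x_7) = 0.396694, coefficient = 2
x_8 = 1.6667, f(x_8) = 0.375000, coefficient = 2
x_9 = 1.8125, f(x_9) = 0.355556, coefficient = 2
x_10 = 1.9583, f(x_10) = 0.338028, coefficient = 2
x_11 = 2.1042, f(x_11) = 0.322148, coefficient = 2
x_12 = 2.2500, f(x_12) = 0.307692, coefficient = 1

I ≈ (0.145833/2) × 10.612239 = 0.773809
Exact value: 0.773190
Error: 0.000619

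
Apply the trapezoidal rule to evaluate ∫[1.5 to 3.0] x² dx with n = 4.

f(x) = x²
a = 1.5, b = 3.0, n = 4
h = (b - a)/n = 0.375000

Trapezoidal rule: (h/2)[f(x₀) + 2f(x₁) + 2f(x₂) + ... + f(xₙ)]

x_0 = 1.5000, f(x_0) = 2.250000, coefficient = 1
x_1 = 1.8750, f(x_1) = 3.515625, coefficient = 2
x_2 = 2.2500, f(x_2) = 5.062500, coefficient = 2
x_3 = 2.6250, f(x_3) = 6.890625, coefficient = 2
x_4 = 3.0000, f(x_4) = 9.000000, coefficient = 1

I ≈ (0.375000/2) × 42.187500 = 7.910156
Exact value: 7.875000
Error: 0.035156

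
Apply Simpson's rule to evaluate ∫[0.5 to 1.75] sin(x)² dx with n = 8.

f(x) = sin(x)²
a = 0.5, b = 1.75, n = 8
h = (b - a)/n = 0.156250

Simpson's rule: (h/3)[f(x₀) + 4f(x₁) + 2f(x₂) + ... + f(xₙ)]

x_0 = 0.5000, f(x_0) = 0.229849, coefficient = 1
x_1 = 0.6562, f(x_1) = 0.372283, coefficient = 4
x_2 = 0.8125, f(x_2) = 0.527089, coefficient = 2
x_3 = 0.9688, f(x_3) = 0.679270, coefficient = 4
x_4 = 1.1250, f(x_4) = 0.814087, coefficient = 2
x_5 = 1.2812, f(x_5) = 0.918480, coefficient = 4
x_6 = 1.4375, f(x_6) = 0.982337, coefficient = 2
x_7 = 1.5938, f(x_7) = 0.999473, coefficient = 4
x_8 = 1.7500, f(x_8) = 0.968228, coefficient = 1

I ≈ (0.156250/3) × 17.723127 = 0.923080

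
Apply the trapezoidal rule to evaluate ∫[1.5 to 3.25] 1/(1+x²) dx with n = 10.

f(x) = 1/(1+x²)
a = 1.5, b = 3.25, n = 10
h = (b - a)/n = 0.175000

Trapezoidal rule: (h/2)[f(x₀) + 2f(x₁) + 2f(x₂) + ... + f(xₙ)]

x_0 = 1.5000, f(x_0) = 0.307692, coefficient = 1
x_1 = 1.6750, f(x_1) = 0.262769, coefficient = 2
x_2 = 1.8500, f(x_2) = 0.226116, coefficient = 2
x_3 = 2.0250, f(x_3) = 0.196054, coefficient = 2
x_4 = 2.2000, f(x_4) = 0.171233, coefficient = 2
x_5 = 2.3750, f(x_5) = 0.150588, coefficient = 2
x_6 = 2.5500, f(x_6) = 0.133289, coefficient = 2
x_7 = 2.7250, f(x_7) = 0.118686, coefficient = 2
x_8 = 2.9000, f(x_8) = 0.106270, coefficient = 2
x_9 = 3.0750, f(x_9) = 0.095642, coefficient = 2
x_10 = 3.2500, f(x_10) = 0.086486, coefficient = 1

I ≈ (0.175000/2) × 3.315474 = 0.290104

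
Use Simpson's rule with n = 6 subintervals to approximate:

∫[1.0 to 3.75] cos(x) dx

f(x) = cos(x)
a = 1.0, b = 3.75, n = 6
h = (b - a)/n = 0.458333

Simpson's rule: (h/3)[f(x₀) + 4f(x₁) + 2f(x₂) + ... + f(xₙ)]

x_0 = 1.0000, f(x_0) = 0.540302, coefficient = 1
x_1 = 1.4583, f(x_1) = 0.112226, coefficient = 4
x_2 = 1.9167, f(x_2) = -0.339016, coefficient = 2
x_3 = 2.3750, f(x_3) = -0.720278, coefficient = 4
x_4 = 2.8333, f(x_4) = -0.952863, coefficient = 2
x_5 = 3.2917, f(x_5) = -0.988760, coefficient = 4
x_6 = 3.7500, f(x_6) = -0.820559, coefficient = 1

I ≈ (0.458333/3) × -9.251264 = -1.413388
Exact value: -1.413032
Error: 0.000355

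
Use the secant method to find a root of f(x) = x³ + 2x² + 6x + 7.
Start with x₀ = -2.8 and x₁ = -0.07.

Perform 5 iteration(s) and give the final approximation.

f(x) = x³ + 2x² + 6x + 7
x₀ = -2.8, x₁ = -0.07

Secant formula: x_{n+1} = x_n - f(x_n)(x_n - x_{n-1})/(f(x_n) - f(x_{n-1}))

Iteration 1:
  f(-2.800000) = -16.072000
  f(-0.070000) = 6.589457
  x_2 = -0.070000 - 6.589457×(-0.070000 - (-2.800000))/(6.589457 - (-16.072000))
       = -0.863824
Iteration 2:
  f(-0.070000) = 6.589457
  f(-0.863824) = 2.664859
  x_3 = -0.863824 - 2.664859×(-0.863824 - (-0.070000))/(2.664859 - 6.589457)
       = -1.402843
Iteration 3:
  f(-0.863824) = 2.664859
  f(-1.402843) = -0.241871
  x_4 = -1.402843 - (-0.241871)×(-1.402843 - (-0.863824))/(-0.241871 - 2.664859)
       = -1.357991
Iteration 4:
  f(-1.402843) = -0.241871
  f(-1.357991) = 0.036010
  x_5 = -1.357991 - 0.036010×(-1.357991 - (-1.402843))/(0.036010 - (-0.241871))
       = -1.363803
Iteration 5:
  f(-1.357991) = 0.036010
  f(-1.363803) = 0.000482
  x_6 = -1.363803 - 0.000482×(-1.363803 - (-1.357991))/(0.000482 - 0.036010)
       = -1.363882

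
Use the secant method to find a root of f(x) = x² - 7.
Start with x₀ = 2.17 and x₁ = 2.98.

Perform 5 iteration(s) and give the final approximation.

f(x) = x² - 7
x₀ = 2.17, x₁ = 2.98

Secant formula: x_{n+1} = x_n - f(x_n)(x_n - x_{n-1})/(f(x_n) - f(x_{n-1}))

Iteration 1:
  f(2.170000) = -2.291100
  f(2.980000) = 1.880400
  x_2 = 2.980000 - 1.880400×(2.980000 - 2.170000)/(1.880400 - (-2.291100))
       = 2.614874
Iteration 2:
  f(2.980000) = 1.880400
  f(2.614874) = -0.162435
  x_3 = 2.614874 - (-0.162435)×(2.614874 - 2.980000)/(-0.162435 - 1.880400)
       = 2.643907
Iteration 3:
  f(2.614874) = -0.162435
  f(2.643907) = -0.009758
  x_4 = 2.643907 - (-0.009758)×(2.643907 - 2.614874)/(-0.009758 - (-0.162435))
       = 2.645762
Iteration 4:
  f(2.643907) = -0.009758
  f(2.645762) = 0.000057
  x_5 = 2.645762 - 0.000057×(2.645762 - 2.643907)/(0.000057 - (-0.009758))
       = 2.645751
Iteration 5:
  f(2.645762) = 0.000057
  f(2.645751) = 0.000000
  x_6 = 2.645751 - 0.000000×(2.645751 - 2.645762)/(0.000000 - 0.000057)
       = 2.645751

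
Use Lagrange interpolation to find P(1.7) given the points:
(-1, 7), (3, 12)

Lagrange interpolation formula:
P(x) = Σ yᵢ × Lᵢ(x)
where Lᵢ(x) = Π_{j≠i} (x - xⱼ)/(xᵢ - xⱼ)

L_0(1.7) = (1.7 - 3)/(-1 - 3) = 0.325000
L_1(1.7) = (1.7 - (-1))/(3 - (-1)) = 0.675000

P(1.7) = 7×L_0(1.7) + 12×L_1(1.7)
P(1.7) = 10.375000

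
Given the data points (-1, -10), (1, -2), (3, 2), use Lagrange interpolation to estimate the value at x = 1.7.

Lagrange interpolation formula:
P(x) = Σ yᵢ × Lᵢ(x)
where Lᵢ(x) = Π_{j≠i} (x - xⱼ)/(xᵢ - xⱼ)

L_0(1.7) = (1.7 - 1)/(-1 - 1) × (1.7 - 3)/(-1 - 3) = -0.113750
L_1(1.7) = (1.7 - (-1))/(1 - (-1)) × (1.7 - 3)/(1 - 3) = 0.877500
L_2(1.7) = (1.7 - (-1))/(3 - (-1)) × (1.7 - 1)/(3 - 1) = 0.236250

P(1.7) = (-10)×L_0(1.7) + (-2)×L_1(1.7) + 2×L_2(1.7)
P(1.7) = -0.145000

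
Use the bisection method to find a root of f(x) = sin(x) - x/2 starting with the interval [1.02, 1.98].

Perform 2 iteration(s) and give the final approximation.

f(x) = sin(x) - x/2
Initial interval: [1.02, 1.98]

Iteration 1:
  c_1 = (1.020000 + 1.980000)/2 = 1.500000
  f(c_1) = f(1.500000) = 0.247495
  f(a) × f(c) ≥ 0, new interval: [1.500000, 1.980000]
Iteration 2:
  c_2 = (1.500000 + 1.980000)/2 = 1.740000
  f(c_2) = f(1.740000) = 0.115719
  f(a) × f(c) ≥ 0, new interval: [1.740000, 1.980000]

After 2 iteration(s), the approximation is c_2 = 1.740000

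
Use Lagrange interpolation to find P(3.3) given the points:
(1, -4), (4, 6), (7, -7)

Lagrange interpolation formula:
P(x) = Σ yᵢ × Lᵢ(x)
where Lᵢ(x) = Π_{j≠i} (x - xⱼ)/(xᵢ - xⱼ)

L_0(3.3) = (3.3 - 4)/(1 - 4) × (3.3 - 7)/(1 - 7) = 0.143889
L_1(3.3) = (3.3 - 1)/(4 - 1) × (3.3 - 7)/(4 - 7) = 0.945556
L_2(3.3) = (3.3 - 1)/(7 - 1) × (3.3 - 4)/(7 - 4) = -0.089444

P(3.3) = (-4)×L_0(3.3) + 6×L_1(3.3) + (-7)×L_2(3.3)
P(3.3) = 5.723889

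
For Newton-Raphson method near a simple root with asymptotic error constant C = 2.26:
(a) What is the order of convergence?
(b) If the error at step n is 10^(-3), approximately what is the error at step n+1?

(a) Newton-Raphson has quadratic (order 2) convergence near simple roots.
    This means |e_{n+1}| ≈ C|e_n|².

(b) With |e_n| = 10^(-3) and C = 2.26:
    |e_{n+1}| ≈ 2.26 × (10^(-3))² = 2.26 × 10^(-6)

(a) 2 (quadratic); (b) |e_{n+1}| ≈ 2.260e-06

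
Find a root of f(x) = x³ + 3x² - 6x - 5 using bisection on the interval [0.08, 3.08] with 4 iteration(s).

f(x) = x³ + 3x² - 6x - 5
Initial interval: [0.08, 3.08]

Iteration 1:
  c_1 = (0.080000 + 3.080000)/2 = 1.580000
  f(c_1) = f(1.580000) = -3.046488
  f(a) × f(c) ≥ 0, new interval: [1.580000, 3.080000]
Iteration 2:
  c_2 = (1.580000 + 3.080000)/2 = 2.330000
  f(c_2) = f(2.330000) = 9.956037
  f(a) × f(c) < 0, new interval: [1.580000, 2.330000]
Iteration 3:
  c_3 = (1.580000 + 2.330000)/2 = 1.955000
  f(c_3) = f(1.955000) = 2.208134
  f(a) × f(c) < 0, new interval: [1.580000, 1.955000]
Iteration 4:
  c_4 = (1.580000 + 1.955000)/2 = 1.767500
  f(c_4) = f(1.767500) = -0.711062
  f(a) × f(c) ≥ 0, new interval: [1.767500, 1.955000]

After 4 iteration(s), the approximation is c_4 = 1.767500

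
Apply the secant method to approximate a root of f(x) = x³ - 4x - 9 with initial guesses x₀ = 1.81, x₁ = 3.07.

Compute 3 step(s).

f(x) = x³ - 4x - 9
x₀ = 1.81, x₁ = 3.07

Secant formula: x_{n+1} = x_n - f(x_n)(x_n - x_{n-1})/(f(x_n) - f(x_{n-1}))

Iteration 1:
  f(1.810000) = -10.310259
  f(3.070000) = 7.654443
  x_2 = 3.070000 - 7.654443×(3.070000 - 1.810000)/(7.654443 - (-10.310259))
       = 2.533136
Iteration 2:
  f(3.070000) = 7.654443
  f(2.533136) = -2.877970
  x_3 = 2.533136 - (-2.877970)×(2.533136 - 3.070000)/(-2.877970 - 7.654443)
       = 2.679834
Iteration 3:
  f(2.533136) = -2.877970
  f(2.679834) = -0.474087
  x_4 = 2.679834 - (-0.474087)×(2.679834 - 2.533136)/(-0.474087 - (-2.877970))
       = 2.708765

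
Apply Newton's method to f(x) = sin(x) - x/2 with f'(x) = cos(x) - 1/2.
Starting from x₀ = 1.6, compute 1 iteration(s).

f(x) = sin(x) - x/2
f'(x) = cos(x) - 1/2
x₀ = 1.6

Newton-Raphson formula: x_{n+1} = x_n - f(x_n)/f'(x_n)

Iteration 1:
  f(1.600000) = 0.199574
  f'(1.600000) = -0.529200
  x_1 = 1.600000 - 0.199574/(-0.529200) = 1.977124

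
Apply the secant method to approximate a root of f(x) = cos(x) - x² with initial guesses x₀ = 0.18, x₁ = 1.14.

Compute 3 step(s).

f(x) = cos(x) - x²
x₀ = 0.18, x₁ = 1.14

Secant formula: x_{n+1} = x_n - f(x_n)(x_n - x_{n-1})/(f(x_n) - f(x_{n-1}))

Iteration 1:
  f(0.180000) = 0.951444
  f(1.140000) = -0.882005
  x_2 = 1.140000 - (-0.882005)×(1.140000 - 0.180000)/(-0.882005 - 0.951444)
       = 0.678179
Iteration 2:
  f(1.140000) = -0.882005
  f(0.678179) = 0.318790
  x_3 = 0.678179 - 0.318790×(0.678179 - 1.140000)/(0.318790 - (-0.882005))
       = 0.800784
Iteration 3:
  f(0.678179) = 0.318790
  f(0.800784) = 0.054889
  x_4 = 0.800784 - 0.054889×(0.800784 - 0.678179)/(0.054889 - 0.318790)
       = 0.826285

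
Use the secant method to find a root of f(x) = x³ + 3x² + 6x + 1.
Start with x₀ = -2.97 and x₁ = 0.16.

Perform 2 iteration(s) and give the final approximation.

f(x) = x³ + 3x² + 6x + 1
x₀ = -2.97, x₁ = 0.16

Secant formula: x_{n+1} = x_n - f(x_n)(x_n - x_{n-1})/(f(x_n) - f(x_{n-1}))

Iteration 1:
  f(-2.970000) = -16.555373
  f(0.160000) = 2.040896
  x_2 = 0.160000 - 2.040896×(0.160000 - (-2.970000))/(2.040896 - (-16.555373))
       = -0.183510
Iteration 2:
  f(0.160000) = 2.040896
  f(-0.183510) = -0.006212
  x_3 = -0.183510 - (-0.006212)×(-0.183510 - 0.160000)/(-0.006212 - 2.040896)
       = -0.182468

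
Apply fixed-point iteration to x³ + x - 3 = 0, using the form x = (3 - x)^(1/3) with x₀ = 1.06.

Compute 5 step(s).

Equation: x³ + x - 3 = 0
Fixed-point form: x = (3 - x)^(1/3)
x₀ = 1.06

x_1 = g(1.060000) = 1.247194
x_2 = g(1.247194) = 1.205715
x_3 = g(1.205715) = 1.215152
x_4 = g(1.215152) = 1.213018
x_5 = g(1.213018) = 1.213501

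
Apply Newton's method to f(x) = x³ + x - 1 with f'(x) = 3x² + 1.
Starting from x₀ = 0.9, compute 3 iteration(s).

f(x) = x³ + x - 1
f'(x) = 3x² + 1
x₀ = 0.9

Newton-Raphson formula: x_{n+1} = x_n - f(x_n)/f'(x_n)

Iteration 1:
  f(0.900000) = 0.629000
  f'(0.900000) = 3.430000
  x_1 = 0.900000 - 0.629000/3.430000 = 0.716618
Iteration 2:
  f(0.716618) = 0.084631
  f'(0.716618) = 2.540624
  x_2 = 0.716618 - 0.084631/2.540624 = 0.683307
Iteration 3:
  f(0.683307) = 0.002349
  f'(0.683307) = 2.400725
  x_3 = 0.683307 - 0.002349/2.400725 = 0.682329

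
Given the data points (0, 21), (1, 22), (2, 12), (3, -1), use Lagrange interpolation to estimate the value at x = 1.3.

Lagrange interpolation formula:
P(x) = Σ yᵢ × Lᵢ(x)
where Lᵢ(x) = Π_{j≠i} (x - xⱼ)/(xᵢ - xⱼ)

L_0(1.3) = (1.3 - 1)/(0 - 1) × (1.3 - 2)/(0 - 2) × (1.3 - 3)/(0 - 3) = -0.059500
L_1(1.3) = (1.3 - 0)/(1 - 0) × (1.3 - 2)/(1 - 2) × (1.3 - 3)/(1 - 3) = 0.773500
L_2(1.3) = (1.3 - 0)/(2 - 0) × (1.3 - 1)/(2 - 1) × (1.3 - 3)/(2 - 3) = 0.331500
L_3(1.3) = (1.3 - 0)/(3 - 0) × (1.3 - 1)/(3 - 1) × (1.3 - 2)/(3 - 2) = -0.045500

P(1.3) = 21×L_0(1.3) + 22×L_1(1.3) + 12×L_2(1.3) + (-1)×L_3(1.3)
P(1.3) = 19.791000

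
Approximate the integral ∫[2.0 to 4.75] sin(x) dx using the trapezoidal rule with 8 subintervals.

f(x) = sin(x)
a = 2.0, b = 4.75, n = 8
h = (b - a)/n = 0.343750

Trapezoidal rule: (h/2)[f(x₀) + 2f(x₁) + 2f(x₂) + ... + f(xₙ)]

x_0 = 2.0000, f(x_0) = 0.909297, coefficient = 1
x_1 = 2.3438, f(x_1) = 0.715851, coefficient = 2
x_2 = 2.6875, f(x_2) = 0.438647, coefficient = 2
x_3 = 3.0312, f(x_3) = 0.110119, coefficient = 2
x_4 = 3.3750, f(x_4) = -0.231294, coefficient = 2
x_5 = 3.7188, f(x_5) = -0.545644, coefficient = 2
x_6 = 4.0625, f(x_6) = -0.796151, coefficient = 2
x_7 = 4.4062, f(x_7) = -0.953504, coefficient = 2
x_8 = 4.7500, f(x_8) = -0.999293, coefficient = 1

I ≈ (0.343750/2) × -2.613947 = -0.449272
Exact value: -0.453749
Error: 0.004477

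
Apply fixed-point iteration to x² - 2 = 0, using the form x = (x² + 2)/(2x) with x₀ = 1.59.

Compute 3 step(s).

Equation: x² - 2 = 0
Fixed-point form: x = (x² + 2)/(2x)
x₀ = 1.59

x_1 = g(1.590000) = 1.423931
x_2 = g(1.423931) = 1.414247
x_3 = g(1.414247) = 1.414214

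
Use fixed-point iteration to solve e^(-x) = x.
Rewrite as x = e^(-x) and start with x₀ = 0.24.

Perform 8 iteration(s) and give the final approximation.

Equation: e^(-x) = x
Fixed-point form: x = e^(-x)
x₀ = 0.24

x_1 = g(0.240000) = 0.786628
x_2 = g(0.786628) = 0.455378
x_3 = g(0.455378) = 0.634208
x_4 = g(0.634208) = 0.530355
x_5 = g(0.530355) = 0.588396
x_6 = g(0.588396) = 0.555217
x_7 = g(0.555217) = 0.573948
x_8 = g(0.573948) = 0.563297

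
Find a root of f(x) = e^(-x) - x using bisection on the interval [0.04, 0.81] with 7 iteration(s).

f(x) = e^(-x) - x
Initial interval: [0.04, 0.81]

Iteration 1:
  c_1 = (0.040000 + 0.810000)/2 = 0.425000
  f(c_1) = f(0.425000) = 0.228770
  f(a) × f(c) ≥ 0, new interval: [0.425000, 0.810000]
Iteration 2:
  c_2 = (0.425000 + 0.810000)/2 = 0.617500
  f(c_2) = f(0.617500) = -0.078209
  f(a) × f(c) < 0, new interval: [0.425000, 0.617500]
Iteration 3:
  c_3 = (0.425000 + 0.617500)/2 = 0.521250
  f(c_3) = f(0.521250) = 0.072528
  f(a) × f(c) ≥ 0, new interval: [0.521250, 0.617500]
Iteration 4:
  c_4 = (0.521250 + 0.617500)/2 = 0.569375
  f(c_4) = f(0.569375) = -0.003496
  f(a) × f(c) < 0, new interval: [0.521250, 0.569375]
Iteration 5:
  c_5 = (0.521250 + 0.569375)/2 = 0.545312
  f(c_5) = f(0.545312) = 0.034348
  f(a) × f(c) ≥ 0, new interval: [0.545312, 0.569375]
Iteration 6:
  c_6 = (0.545312 + 0.569375)/2 = 0.557344
  f(c_6) = f(0.557344) = 0.015385
  f(a) × f(c) ≥ 0, new interval: [0.557344, 0.569375]
Iteration 7:
  c_7 = (0.557344 + 0.569375)/2 = 0.563359
  f(c_7) = f(0.563359) = 0.005934
  f(a) × f(c) ≥ 0, new interval: [0.563359, 0.569375]

After 7 iteration(s), the approximation is c_7 = 0.563359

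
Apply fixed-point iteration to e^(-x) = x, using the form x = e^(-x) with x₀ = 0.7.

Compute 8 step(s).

Equation: e^(-x) = x
Fixed-point form: x = e^(-x)
x₀ = 0.7

x_1 = g(0.700000) = 0.496585
x_2 = g(0.496585) = 0.608605
x_3 = g(0.608605) = 0.544109
x_4 = g(0.544109) = 0.580359
x_5 = g(0.580359) = 0.559698
x_6 = g(0.559698) = 0.571382
x_7 = g(0.571382) = 0.564745
x_8 = g(0.564745) = 0.568505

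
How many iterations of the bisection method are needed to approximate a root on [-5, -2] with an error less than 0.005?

We need (b-a)/2^n ≤ 0.005
(-2 - (-5))/2^n ≤ 0.005
3/2^n ≤ 0.005
2^n ≥ 600
n ≥ log₂(600) = 9.23
n ≥ 10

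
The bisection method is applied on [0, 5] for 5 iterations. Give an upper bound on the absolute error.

Bisection error bound: |error| ≤ (b-a)/2^n
|error| ≤ (5 - 0)/2^5 = 5/2^5
|error| ≤ 0.1562500000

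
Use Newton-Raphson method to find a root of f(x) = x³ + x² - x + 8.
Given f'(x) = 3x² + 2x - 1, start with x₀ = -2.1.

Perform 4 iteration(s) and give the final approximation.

f(x) = x³ + x² - x + 8
f'(x) = 3x² + 2x - 1
x₀ = -2.1

Newton-Raphson formula: x_{n+1} = x_n - f(x_n)/f'(x_n)

Iteration 1:
  f(-2.100000) = 5.249000
  f'(-2.100000) = 8.030000
  x_1 = -2.100000 - 5.249000/8.030000 = -2.753674
Iteration 2:
  f(-2.753674) = -2.543941
  f'(-2.753674) = 16.240809
  x_2 = -2.753674 - (-2.543941)/16.240809 = -2.597035
Iteration 3:
  f(-2.597035) = -0.174311
  f'(-2.597035) = 14.039701
  x_3 = -2.597035 - (-0.174311)/14.039701 = -2.584619
Iteration 4:
  f(-2.584619) = -0.001045
  f'(-2.584619) = 13.871532
  x_4 = -2.584619 - (-0.001045)/13.871532 = -2.584544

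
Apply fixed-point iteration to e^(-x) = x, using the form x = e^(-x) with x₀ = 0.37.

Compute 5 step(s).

Equation: e^(-x) = x
Fixed-point form: x = e^(-x)
x₀ = 0.37

x_1 = g(0.370000) = 0.690734
x_2 = g(0.690734) = 0.501208
x_3 = g(0.501208) = 0.605798
x_4 = g(0.605798) = 0.545639
x_5 = g(0.545639) = 0.579472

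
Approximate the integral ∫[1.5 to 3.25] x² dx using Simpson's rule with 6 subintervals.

f(x) = x²
a = 1.5, b = 3.25, n = 6
h = (b - a)/n = 0.291667

Simpson's rule: (h/3)[f(x₀) + 4f(x₁) + 2f(x₂) + ... + f(xₙ)]

x_0 = 1.5000, f(x_0) = 2.250000, coefficient = 1
x_1 = 1.7917, f(x_1) = 3.210069, coefficient = 4
x_2 = 2.0833, f(x_2) = 4.340278, coefficient = 2
x_3 = 2.3750, f(x_3) = 5.640625, coefficient = 4
x_4 = 2.6667, f(x_4) = 7.111111, coefficient = 2
x_5 = 2.9583, f(x_5) = 8.751736, coefficient = 4
x_6 = 3.2500, f(x_6) = 10.562500, coefficient = 1

I ≈ (0.291667/3) × 106.125000 = 10.317708
Exact value: 10.317708
Error: 0.000000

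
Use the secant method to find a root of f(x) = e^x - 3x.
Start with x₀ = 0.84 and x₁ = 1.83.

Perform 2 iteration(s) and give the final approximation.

f(x) = e^x - 3x
x₀ = 0.84, x₁ = 1.83

Secant formula: x_{n+1} = x_n - f(x_n)(x_n - x_{n-1})/(f(x_n) - f(x_{n-1}))

Iteration 1:
  f(0.840000) = -0.203633
  f(1.830000) = 0.743887
  x_2 = 1.830000 - 0.743887×(1.830000 - 0.840000)/(0.743887 - (-0.203633))
       = 1.052763
Iteration 2:
  f(1.830000) = 0.743887
  f(1.052763) = -0.292731
  x_3 = 1.052763 - (-0.292731)×(1.052763 - 1.830000)/(-0.292731 - 0.743887)
       = 1.272247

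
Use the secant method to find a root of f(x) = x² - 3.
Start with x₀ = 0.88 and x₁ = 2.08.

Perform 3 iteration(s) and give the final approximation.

f(x) = x² - 3
x₀ = 0.88, x₁ = 2.08

Secant formula: x_{n+1} = x_n - f(x_n)(x_n - x_{n-1})/(f(x_n) - f(x_{n-1}))

Iteration 1:
  f(0.880000) = -2.225600
  f(2.080000) = 1.326400
  x_2 = 2.080000 - 1.326400×(2.080000 - 0.880000)/(1.326400 - (-2.225600))
       = 1.631892
Iteration 2:
  f(2.080000) = 1.326400
  f(1.631892) = -0.336929
  x_3 = 1.631892 - (-0.336929)×(1.631892 - 2.080000)/(-0.336929 - 1.326400)
       = 1.722662
Iteration 3:
  f(1.631892) = -0.336929
  f(1.722662) = -0.032436
  x_4 = 1.722662 - (-0.032436)×(1.722662 - 1.631892)/(-0.032436 - (-0.336929))
       = 1.732331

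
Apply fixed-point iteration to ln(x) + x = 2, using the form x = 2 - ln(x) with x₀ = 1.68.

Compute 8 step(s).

Equation: ln(x) + x = 2
Fixed-point form: x = 2 - ln(x)
x₀ = 1.68

x_1 = g(1.680000) = 1.481206
x_2 = g(1.481206) = 1.607143
x_3 = g(1.607143) = 1.525542
x_4 = g(1.525542) = 1.577650
x_5 = g(1.577650) = 1.544063
x_6 = g(1.544063) = 1.565583
x_7 = g(1.565583) = 1.551742
x_8 = g(1.551742) = 1.560622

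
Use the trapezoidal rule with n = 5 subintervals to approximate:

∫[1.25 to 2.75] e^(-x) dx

f(x) = e^(-x)
a = 1.25, b = 2.75, n = 5
h = (b - a)/n = 0.300000

Trapezoidal rule: (h/2)[f(x₀) + 2f(x₁) + 2f(x₂) + ... + f(xₙ)]

x_0 = 1.2500, f(x_0) = 0.286505, coefficient = 1
x_1 = 1.5500, f(x_1) = 0.212248, coefficient = 2
x_2 = 1.8500, f(x_2) = 0.157237, coefficient = 2
x_3 = 2.1500, f(x_3) = 0.116484, coefficient = 2
x_4 = 2.4500, f(x_4) = 0.086294, coefficient = 2
x_5 = 2.7500, f(x_5) = 0.063928, coefficient = 1

I ≈ (0.300000/2) × 1.494958 = 0.224244
Exact value: 0.222577
Error: 0.001667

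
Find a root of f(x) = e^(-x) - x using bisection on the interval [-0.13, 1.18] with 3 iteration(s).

f(x) = e^(-x) - x
Initial interval: [-0.13, 1.18]

Iteration 1:
  c_1 = (-0.130000 + 1.180000)/2 = 0.525000
  f(c_1) = f(0.525000) = 0.066555
  f(a) × f(c) ≥ 0, new interval: [0.525000, 1.180000]
Iteration 2:
  c_2 = (0.525000 + 1.180000)/2 = 0.852500
  f(c_2) = f(0.852500) = -0.426152
  f(a) × f(c) < 0, new interval: [0.525000, 0.852500]
Iteration 3:
  c_3 = (0.525000 + 0.852500)/2 = 0.688750
  f(c_3) = f(0.688750) = -0.186547
  f(a) × f(c) < 0, new interval: [0.525000, 0.688750]

After 3 iteration(s), the approximation is c_3 = 0.688750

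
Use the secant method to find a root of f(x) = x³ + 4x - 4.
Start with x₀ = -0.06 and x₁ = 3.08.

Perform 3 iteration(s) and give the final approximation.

f(x) = x³ + 4x - 4
x₀ = -0.06, x₁ = 3.08

Secant formula: x_{n+1} = x_n - f(x_n)(x_n - x_{n-1})/(f(x_n) - f(x_{n-1}))

Iteration 1:
  f(-0.060000) = -4.240216
  f(3.080000) = 37.538112
  x_2 = 3.080000 - 37.538112×(3.080000 - (-0.060000))/(37.538112 - (-4.240216))
       = 0.258689
Iteration 2:
  f(3.080000) = 37.538112
  f(0.258689) = -2.947934
  x_3 = 0.258689 - (-2.947934)×(0.258689 - 3.080000)/(-2.947934 - 37.538112)
       = 0.464118
Iteration 3:
  f(0.258689) = -2.947934
  f(0.464118) = -2.043552
  x_4 = 0.464118 - (-2.043552)×(0.464118 - 0.258689)/(-2.043552 - (-2.947934))
       = 0.928310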